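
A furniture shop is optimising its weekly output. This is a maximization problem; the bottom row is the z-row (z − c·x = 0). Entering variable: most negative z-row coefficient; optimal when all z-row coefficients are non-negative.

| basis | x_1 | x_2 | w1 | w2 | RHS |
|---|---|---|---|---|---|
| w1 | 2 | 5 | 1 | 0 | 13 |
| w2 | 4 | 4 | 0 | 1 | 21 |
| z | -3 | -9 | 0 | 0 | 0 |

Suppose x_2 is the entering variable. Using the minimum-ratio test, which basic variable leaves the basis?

Column x_2 entries and ratios — w1: 13/5 = 13/5; w2: 21/4 = 21/4.
Smallest ratio is 13/5 in the row of w1, so w1 leaves.

w1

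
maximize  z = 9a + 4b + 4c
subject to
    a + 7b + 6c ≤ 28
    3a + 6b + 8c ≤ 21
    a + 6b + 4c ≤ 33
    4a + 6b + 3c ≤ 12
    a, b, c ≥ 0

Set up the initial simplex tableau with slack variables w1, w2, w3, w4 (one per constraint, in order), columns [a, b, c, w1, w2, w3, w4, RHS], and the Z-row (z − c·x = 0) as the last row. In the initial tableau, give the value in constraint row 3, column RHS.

The RHS of constraint 3 is b_3 = 33.

33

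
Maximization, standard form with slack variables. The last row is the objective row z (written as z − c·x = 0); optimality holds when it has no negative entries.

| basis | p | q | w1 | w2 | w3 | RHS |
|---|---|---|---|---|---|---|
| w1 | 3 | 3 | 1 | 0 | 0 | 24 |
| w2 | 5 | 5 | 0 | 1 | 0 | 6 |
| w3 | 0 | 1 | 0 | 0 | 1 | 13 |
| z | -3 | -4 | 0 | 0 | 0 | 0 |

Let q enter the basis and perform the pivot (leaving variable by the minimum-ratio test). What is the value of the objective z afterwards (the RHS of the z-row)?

24/5

Ratio test on column q — row 1: 24/3 = 8; row 2: 6/5 = 6/5; row 3: 13/1 = 13. Minimum is 6/5 at row 2 (w2 leaves); pivot element 5.
Pivot on row 2; the z-row RHS becomes 0 − (-4)·(6/5) = 24/5.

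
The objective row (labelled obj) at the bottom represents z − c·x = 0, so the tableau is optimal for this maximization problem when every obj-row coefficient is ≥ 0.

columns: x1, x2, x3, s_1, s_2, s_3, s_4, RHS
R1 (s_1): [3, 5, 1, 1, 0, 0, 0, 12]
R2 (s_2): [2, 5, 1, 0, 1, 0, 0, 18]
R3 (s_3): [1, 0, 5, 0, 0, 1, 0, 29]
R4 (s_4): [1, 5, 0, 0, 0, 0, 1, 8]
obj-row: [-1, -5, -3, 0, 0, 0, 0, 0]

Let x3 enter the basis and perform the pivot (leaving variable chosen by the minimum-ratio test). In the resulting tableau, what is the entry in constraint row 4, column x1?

Ratio test on column x3 — row 1: 12/1 = 12; row 2: 18/1 = 18; row 3: 29/5 = 29/5; row 4: entry 0 ≤ 0. Minimum is 29/5 at row 3 (s_3 leaves); pivot element 5.
Divide row 3 by 5; eliminate column x3 from the other rows.
Row 4 update in column x1: 1 − 0·(1/5) = 1.

1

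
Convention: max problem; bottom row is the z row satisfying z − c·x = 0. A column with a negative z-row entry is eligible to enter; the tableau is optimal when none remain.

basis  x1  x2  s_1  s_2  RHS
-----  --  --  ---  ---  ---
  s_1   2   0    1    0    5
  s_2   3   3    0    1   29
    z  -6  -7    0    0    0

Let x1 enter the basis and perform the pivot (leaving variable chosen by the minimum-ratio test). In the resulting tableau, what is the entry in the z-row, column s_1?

Ratio test on column x1 — row 1: 5/2 = 5/2; row 2: 29/3 = 29/3. Minimum is 5/2 at row 1 (s_1 leaves); pivot element 2.
Divide row 1 by 2; eliminate column x1 from the other rows.
z-row update in column s_1: 0 − (-6)·(1/2) = 3.

3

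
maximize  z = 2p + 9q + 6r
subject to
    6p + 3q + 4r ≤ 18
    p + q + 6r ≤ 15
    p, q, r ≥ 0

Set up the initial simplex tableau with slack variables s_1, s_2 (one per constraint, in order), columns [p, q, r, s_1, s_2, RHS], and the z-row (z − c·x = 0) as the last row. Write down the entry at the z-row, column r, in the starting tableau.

-6

The z-row carries the negated objective coefficients: the r entry is -6.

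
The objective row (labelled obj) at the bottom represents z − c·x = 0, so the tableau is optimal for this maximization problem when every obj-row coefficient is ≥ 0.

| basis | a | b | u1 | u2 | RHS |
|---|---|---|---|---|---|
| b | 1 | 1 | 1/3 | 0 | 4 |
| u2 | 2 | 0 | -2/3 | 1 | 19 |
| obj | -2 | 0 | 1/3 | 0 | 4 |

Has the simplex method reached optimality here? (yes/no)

The obj-row has a negative entry -2 in column a, so it is not optimal.

no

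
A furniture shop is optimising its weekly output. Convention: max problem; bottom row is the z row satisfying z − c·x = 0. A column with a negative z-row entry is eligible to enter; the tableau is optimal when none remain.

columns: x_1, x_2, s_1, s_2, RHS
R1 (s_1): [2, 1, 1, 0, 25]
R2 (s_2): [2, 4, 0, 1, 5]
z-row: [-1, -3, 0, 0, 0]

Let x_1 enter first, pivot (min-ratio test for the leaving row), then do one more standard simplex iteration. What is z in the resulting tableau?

15/4

Ratio test on column x_1 — row 1: 25/2 = 25/2; row 2: 5/2 = 5/2. Minimum is 5/2 at row 2 (s_2 leaves); pivot element 2.
Pivot on row 2; the z-row RHS becomes 0 − (-1)·(5/2) = 5/2.
Next entering variable (most negative z-row entry -1): x_2.
Ratio test on column x_2 — row 1: entry -3 ≤ 0; row 2: (5/2)/2 = 5/4. Minimum is 5/4 at row 2 (x_1 leaves); pivot element 2.
After the second pivot the z-row RHS is 5/2 − (-1)·(5/4) = 15/4.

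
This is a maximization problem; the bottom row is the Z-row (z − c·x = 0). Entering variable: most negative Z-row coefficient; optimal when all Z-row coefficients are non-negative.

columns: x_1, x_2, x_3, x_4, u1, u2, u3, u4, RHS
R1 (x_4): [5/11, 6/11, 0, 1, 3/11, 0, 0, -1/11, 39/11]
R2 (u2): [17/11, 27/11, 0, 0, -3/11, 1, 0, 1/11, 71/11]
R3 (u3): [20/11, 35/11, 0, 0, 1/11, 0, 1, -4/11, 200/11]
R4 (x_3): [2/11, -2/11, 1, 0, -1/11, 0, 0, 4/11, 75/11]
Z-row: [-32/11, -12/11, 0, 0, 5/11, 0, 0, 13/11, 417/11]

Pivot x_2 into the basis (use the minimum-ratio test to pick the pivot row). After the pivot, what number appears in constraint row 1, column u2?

Ratio test on column x_2 — row 1: (39/11)/(6/11) = 13/2; row 2: (71/11)/(27/11) = 71/27; row 3: (200/11)/(35/11) = 40/7; row 4: entry -2/11 ≤ 0. Minimum is 71/27 at row 2 (u2 leaves); pivot element 27/11.
Divide row 2 by 27/11; eliminate column x_2 from the other rows.
Row 1 update in column u2: 0 − (6/11)·(11/27) = -2/9.

-2/9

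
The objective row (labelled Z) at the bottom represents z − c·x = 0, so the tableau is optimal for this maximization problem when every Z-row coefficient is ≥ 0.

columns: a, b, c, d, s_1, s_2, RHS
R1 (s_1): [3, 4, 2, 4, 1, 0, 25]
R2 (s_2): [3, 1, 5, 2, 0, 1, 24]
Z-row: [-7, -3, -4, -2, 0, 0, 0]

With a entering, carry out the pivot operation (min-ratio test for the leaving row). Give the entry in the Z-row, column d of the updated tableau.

Ratio test on column a — row 1: 25/3 = 25/3; row 2: 24/3 = 8. Minimum is 8 at row 2 (s_2 leaves); pivot element 3.
Divide row 2 by 3; eliminate column a from the other rows.
Z-row update in column d: -2 − (-7)·(2/3) = 8/3.

8/3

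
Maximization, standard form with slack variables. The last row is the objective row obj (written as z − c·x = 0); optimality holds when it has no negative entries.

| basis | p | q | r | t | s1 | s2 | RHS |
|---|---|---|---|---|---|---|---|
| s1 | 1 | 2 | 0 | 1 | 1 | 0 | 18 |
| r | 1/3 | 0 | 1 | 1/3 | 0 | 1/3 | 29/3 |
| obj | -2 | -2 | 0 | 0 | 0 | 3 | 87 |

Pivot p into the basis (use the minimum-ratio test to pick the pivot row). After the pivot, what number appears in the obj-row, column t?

2

Ratio test on column p — row 1: 18/1 = 18; row 2: (29/3)/(1/3) = 29. Minimum is 18 at row 1 (s1 leaves); pivot element 1.
Divide row 1 by 1; eliminate column p from the other rows.
obj-row update in column t: 0 − (-2)·1 = 2.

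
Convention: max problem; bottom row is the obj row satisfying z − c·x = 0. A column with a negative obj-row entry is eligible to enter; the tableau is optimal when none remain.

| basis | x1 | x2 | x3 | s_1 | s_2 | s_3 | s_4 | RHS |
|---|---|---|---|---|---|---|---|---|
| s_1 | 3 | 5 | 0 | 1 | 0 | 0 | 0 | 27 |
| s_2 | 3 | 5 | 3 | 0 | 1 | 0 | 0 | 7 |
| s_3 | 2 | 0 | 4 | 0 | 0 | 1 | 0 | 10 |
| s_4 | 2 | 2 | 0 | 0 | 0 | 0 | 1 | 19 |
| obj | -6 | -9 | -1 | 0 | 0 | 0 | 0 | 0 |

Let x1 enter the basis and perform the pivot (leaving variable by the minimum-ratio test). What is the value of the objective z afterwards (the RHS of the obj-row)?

Ratio test on column x1 — row 1: 27/3 = 9; row 2: 7/3 = 7/3; row 3: 10/2 = 5; row 4: 19/2 = 19/2. Minimum is 7/3 at row 2 (s_2 leaves); pivot element 3.
Pivot on row 2; the obj-row RHS becomes 0 − (-6)·(7/3) = 14.

14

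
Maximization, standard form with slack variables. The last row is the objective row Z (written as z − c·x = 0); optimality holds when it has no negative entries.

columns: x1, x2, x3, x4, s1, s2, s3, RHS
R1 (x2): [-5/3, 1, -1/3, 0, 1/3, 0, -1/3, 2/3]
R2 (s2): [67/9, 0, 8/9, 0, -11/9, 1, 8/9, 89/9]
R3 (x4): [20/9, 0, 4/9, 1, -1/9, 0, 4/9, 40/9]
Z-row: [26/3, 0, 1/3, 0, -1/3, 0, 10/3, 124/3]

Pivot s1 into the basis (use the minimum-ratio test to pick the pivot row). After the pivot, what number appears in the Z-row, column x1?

7

Ratio test on column s1 — row 1: (2/3)/(1/3) = 2; row 2: entry -11/9 ≤ 0; row 3: entry -1/9 ≤ 0. Minimum is 2 at row 1 (x2 leaves); pivot element 1/3.
Divide row 1 by 1/3; eliminate column s1 from the other rows.
Z-row update in column x1: 26/3 − (-1/3)·(-5) = 7.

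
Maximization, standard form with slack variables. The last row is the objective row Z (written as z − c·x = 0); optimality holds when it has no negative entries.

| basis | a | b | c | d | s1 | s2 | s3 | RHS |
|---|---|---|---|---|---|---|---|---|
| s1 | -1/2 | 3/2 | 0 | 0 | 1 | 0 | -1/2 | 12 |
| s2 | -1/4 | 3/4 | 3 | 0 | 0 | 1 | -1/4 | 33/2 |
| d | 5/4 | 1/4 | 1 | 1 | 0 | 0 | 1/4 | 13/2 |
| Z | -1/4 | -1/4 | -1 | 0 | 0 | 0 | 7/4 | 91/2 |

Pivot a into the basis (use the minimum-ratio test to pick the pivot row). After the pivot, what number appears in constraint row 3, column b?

Ratio test on column a — row 1: entry -1/2 ≤ 0; row 2: entry -1/4 ≤ 0; row 3: (13/2)/(5/4) = 26/5. Minimum is 26/5 at row 3 (d leaves); pivot element 5/4.
Divide row 3 by 5/4; eliminate column a from the other rows.
In the new row 3, the b entry is the old entry divided by the pivot: (1/4)/(5/4) = 1/5.

1/5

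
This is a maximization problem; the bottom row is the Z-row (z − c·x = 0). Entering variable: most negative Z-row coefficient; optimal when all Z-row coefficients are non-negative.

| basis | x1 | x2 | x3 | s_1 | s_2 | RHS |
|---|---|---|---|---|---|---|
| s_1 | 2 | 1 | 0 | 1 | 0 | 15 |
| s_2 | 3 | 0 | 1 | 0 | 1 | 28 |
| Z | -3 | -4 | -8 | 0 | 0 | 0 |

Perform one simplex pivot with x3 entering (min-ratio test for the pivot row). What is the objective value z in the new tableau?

Ratio test on column x3 — row 1: entry 0 ≤ 0; row 2: 28/1 = 28. Minimum is 28 at row 2 (s_2 leaves); pivot element 1.
Pivot on row 2; the Z-row RHS becomes 0 − (-8)·28 = 224.

224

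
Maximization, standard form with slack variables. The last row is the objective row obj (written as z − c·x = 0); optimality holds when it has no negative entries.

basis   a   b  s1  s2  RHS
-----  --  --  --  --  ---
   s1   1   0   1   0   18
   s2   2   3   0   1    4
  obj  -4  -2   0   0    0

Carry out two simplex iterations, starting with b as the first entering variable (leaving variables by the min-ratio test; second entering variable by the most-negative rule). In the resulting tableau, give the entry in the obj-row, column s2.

Ratio test on column b — row 1: entry 0 ≤ 0; row 2: 4/3 = 4/3. Minimum is 4/3 at row 2 (s2 leaves); pivot element 3.
Divide row 2 by 3; eliminate column b from the other rows.
Second iteration: most negative obj-row entry is -8/3 in column a, so a enters.
Ratio test on column a — row 1: 18/1 = 18; row 2: (4/3)/(2/3) = 2. Minimum is 2 at row 2 (b leaves); pivot element 2/3.
Divide row 2 by 2/3; eliminate column a from the other rows.
After both pivots, the entry at the obj-row, column s2 is 2.

2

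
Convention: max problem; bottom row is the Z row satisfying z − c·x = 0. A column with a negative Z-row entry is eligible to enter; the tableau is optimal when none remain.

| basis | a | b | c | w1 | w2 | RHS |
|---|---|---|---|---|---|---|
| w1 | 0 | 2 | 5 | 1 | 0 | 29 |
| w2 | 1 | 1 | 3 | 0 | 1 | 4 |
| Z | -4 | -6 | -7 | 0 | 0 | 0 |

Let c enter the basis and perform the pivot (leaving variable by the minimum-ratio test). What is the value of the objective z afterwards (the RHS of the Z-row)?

28/3

Ratio test on column c — row 1: 29/5 = 29/5; row 2: 4/3 = 4/3. Minimum is 4/3 at row 2 (w2 leaves); pivot element 3.
Pivot on row 2; the Z-row RHS becomes 0 − (-7)·(4/3) = 28/3.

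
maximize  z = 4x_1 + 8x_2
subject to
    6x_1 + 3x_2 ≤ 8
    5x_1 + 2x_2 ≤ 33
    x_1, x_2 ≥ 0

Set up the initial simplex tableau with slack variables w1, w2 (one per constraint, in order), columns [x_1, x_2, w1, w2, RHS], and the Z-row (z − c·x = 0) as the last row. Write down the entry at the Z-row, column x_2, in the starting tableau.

The Z-row carries the negated objective coefficients: the x_2 entry is -8.

-8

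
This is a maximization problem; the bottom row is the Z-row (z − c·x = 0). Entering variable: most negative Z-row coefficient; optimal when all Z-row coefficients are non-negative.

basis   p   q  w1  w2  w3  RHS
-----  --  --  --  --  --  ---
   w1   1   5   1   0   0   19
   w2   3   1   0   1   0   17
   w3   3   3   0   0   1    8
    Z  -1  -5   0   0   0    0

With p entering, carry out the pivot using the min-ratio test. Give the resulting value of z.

Ratio test on column p — row 1: 19/1 = 19; row 2: 17/3 = 17/3; row 3: 8/3 = 8/3. Minimum is 8/3 at row 3 (w3 leaves); pivot element 3.
Pivot on row 3; the Z-row RHS becomes 0 − (-1)·(8/3) = 8/3.

8/3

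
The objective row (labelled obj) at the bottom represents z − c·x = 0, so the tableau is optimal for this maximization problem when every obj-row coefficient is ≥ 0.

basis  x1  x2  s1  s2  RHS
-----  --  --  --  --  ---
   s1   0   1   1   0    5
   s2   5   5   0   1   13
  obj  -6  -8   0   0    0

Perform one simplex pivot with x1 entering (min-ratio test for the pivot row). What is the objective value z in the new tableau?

Ratio test on column x1 — row 1: entry 0 ≤ 0; row 2: 13/5 = 13/5. Minimum is 13/5 at row 2 (s2 leaves); pivot element 5.
Pivot on row 2; the obj-row RHS becomes 0 − (-6)·(13/5) = 78/5.

78/5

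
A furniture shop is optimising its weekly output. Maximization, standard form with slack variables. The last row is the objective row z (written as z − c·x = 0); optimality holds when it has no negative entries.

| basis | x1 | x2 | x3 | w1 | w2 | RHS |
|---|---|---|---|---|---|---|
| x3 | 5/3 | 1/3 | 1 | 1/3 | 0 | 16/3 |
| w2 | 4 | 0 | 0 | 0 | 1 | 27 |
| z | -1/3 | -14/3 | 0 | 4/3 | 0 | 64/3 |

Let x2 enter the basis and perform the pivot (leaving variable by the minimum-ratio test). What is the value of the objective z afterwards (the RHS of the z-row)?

96

Ratio test on column x2 — row 1: (16/3)/(1/3) = 16; row 2: entry 0 ≤ 0. Minimum is 16 at row 1 (x3 leaves); pivot element 1/3.
Pivot on row 1; the z-row RHS becomes 64/3 − (-14/3)·16 = 96.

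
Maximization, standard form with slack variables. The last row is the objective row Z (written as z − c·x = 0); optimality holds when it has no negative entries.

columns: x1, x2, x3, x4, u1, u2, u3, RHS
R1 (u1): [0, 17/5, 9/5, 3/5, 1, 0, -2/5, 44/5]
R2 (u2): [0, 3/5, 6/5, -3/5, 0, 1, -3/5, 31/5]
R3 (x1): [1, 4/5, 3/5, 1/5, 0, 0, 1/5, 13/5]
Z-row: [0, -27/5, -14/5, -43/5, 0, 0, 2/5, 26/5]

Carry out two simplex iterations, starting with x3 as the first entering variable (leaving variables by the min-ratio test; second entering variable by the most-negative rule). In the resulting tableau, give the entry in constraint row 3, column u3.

Ratio test on column x3 — row 1: (44/5)/(9/5) = 44/9; row 2: (31/5)/(6/5) = 31/6; row 3: (13/5)/(3/5) = 13/3. Minimum is 13/3 at row 3 (x1 leaves); pivot element 3/5.
Divide row 3 by 3/5; eliminate column x3 from the other rows.
Second iteration: most negative Z-row entry is -23/3 in column x4, so x4 enters.
Ratio test on column x4 — row 1: entry 0 ≤ 0; row 2: entry -1 ≤ 0; row 3: (13/3)/(1/3) = 13. Minimum is 13 at row 3 (x3 leaves); pivot element 1/3.
Divide row 3 by 1/3; eliminate column x4 from the other rows.
After both pivots, the entry at constraint row 3, column u3 is 1.

1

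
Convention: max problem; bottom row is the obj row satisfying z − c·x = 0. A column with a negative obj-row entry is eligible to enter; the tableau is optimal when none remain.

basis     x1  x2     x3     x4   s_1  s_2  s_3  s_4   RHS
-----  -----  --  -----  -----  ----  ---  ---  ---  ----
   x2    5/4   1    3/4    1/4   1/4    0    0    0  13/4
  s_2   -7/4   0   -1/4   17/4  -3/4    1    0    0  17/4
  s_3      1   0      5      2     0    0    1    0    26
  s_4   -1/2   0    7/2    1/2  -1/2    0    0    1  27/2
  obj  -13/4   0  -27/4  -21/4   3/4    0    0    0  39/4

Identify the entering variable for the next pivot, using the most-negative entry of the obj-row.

x3

Negative obj-row entries: x1: -13/4, x3: -27/4, x4: -21/4.
The most negative is -27/4 in column x3, so x3 enters.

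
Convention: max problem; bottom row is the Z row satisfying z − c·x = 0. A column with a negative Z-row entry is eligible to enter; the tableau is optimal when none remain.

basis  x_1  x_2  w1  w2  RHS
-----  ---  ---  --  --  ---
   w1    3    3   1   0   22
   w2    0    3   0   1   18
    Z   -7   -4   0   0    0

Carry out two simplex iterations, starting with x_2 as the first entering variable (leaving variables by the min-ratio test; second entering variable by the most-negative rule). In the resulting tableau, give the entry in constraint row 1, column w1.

Ratio test on column x_2 — row 1: 22/3 = 22/3; row 2: 18/3 = 6. Minimum is 6 at row 2 (w2 leaves); pivot element 3.
Divide row 2 by 3; eliminate column x_2 from the other rows.
Second iteration: most negative Z-row entry is -7 in column x_1, so x_1 enters.
Ratio test on column x_1 — row 1: 4/3 = 4/3; row 2: entry 0 ≤ 0. Minimum is 4/3 at row 1 (w1 leaves); pivot element 3.
Divide row 1 by 3; eliminate column x_1 from the other rows.
After both pivots, the entry at constraint row 1, column w1 is 1/3.

1/3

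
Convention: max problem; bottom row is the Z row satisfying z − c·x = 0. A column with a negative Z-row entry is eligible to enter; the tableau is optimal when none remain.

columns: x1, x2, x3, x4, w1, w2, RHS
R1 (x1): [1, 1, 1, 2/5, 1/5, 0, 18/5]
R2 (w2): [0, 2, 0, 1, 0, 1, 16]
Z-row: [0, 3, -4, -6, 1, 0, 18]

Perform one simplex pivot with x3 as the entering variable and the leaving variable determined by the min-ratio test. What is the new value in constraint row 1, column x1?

Ratio test on column x3 — row 1: (18/5)/1 = 18/5; row 2: entry 0 ≤ 0. Minimum is 18/5 at row 1 (x1 leaves); pivot element 1.
Divide row 1 by 1; eliminate column x3 from the other rows.
In the new row 1, the x1 entry is the old entry divided by the pivot: 1/1 = 1.

1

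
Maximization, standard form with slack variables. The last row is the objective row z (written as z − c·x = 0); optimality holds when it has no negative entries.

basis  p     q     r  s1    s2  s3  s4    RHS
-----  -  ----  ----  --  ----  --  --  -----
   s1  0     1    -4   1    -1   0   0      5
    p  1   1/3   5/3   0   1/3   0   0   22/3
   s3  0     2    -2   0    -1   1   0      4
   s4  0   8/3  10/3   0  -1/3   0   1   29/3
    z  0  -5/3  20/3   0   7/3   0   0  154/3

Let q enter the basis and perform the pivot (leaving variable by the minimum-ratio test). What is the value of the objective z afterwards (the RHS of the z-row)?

164/3

Ratio test on column q — row 1: 5/1 = 5; row 2: (22/3)/(1/3) = 22; row 3: 4/2 = 2; row 4: (29/3)/(8/3) = 29/8. Minimum is 2 at row 3 (s3 leaves); pivot element 2.
Pivot on row 3; the z-row RHS becomes 154/3 − (-5/3)·2 = 164/3.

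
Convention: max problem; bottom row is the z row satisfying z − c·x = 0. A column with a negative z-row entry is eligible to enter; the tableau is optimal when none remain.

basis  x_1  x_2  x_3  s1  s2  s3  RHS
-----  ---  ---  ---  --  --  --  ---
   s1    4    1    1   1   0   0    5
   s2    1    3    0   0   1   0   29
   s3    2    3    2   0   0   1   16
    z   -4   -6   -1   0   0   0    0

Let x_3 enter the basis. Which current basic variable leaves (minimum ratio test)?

Column x_3 entries and ratios — s1: 5/1 = 5; s2: 0 ≤ 0, skip; s3: 16/2 = 8.
Smallest ratio is 5 in the row of s1, so s1 leaves.

s1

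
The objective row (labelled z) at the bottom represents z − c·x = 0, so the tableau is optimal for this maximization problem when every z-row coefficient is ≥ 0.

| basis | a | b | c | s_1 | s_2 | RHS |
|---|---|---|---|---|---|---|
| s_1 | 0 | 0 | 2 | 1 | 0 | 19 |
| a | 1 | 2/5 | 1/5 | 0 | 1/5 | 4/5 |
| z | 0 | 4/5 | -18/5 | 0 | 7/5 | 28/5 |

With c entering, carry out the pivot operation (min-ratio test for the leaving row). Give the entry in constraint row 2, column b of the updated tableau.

2

Ratio test on column c — row 1: 19/2 = 19/2; row 2: (4/5)/(1/5) = 4. Minimum is 4 at row 2 (a leaves); pivot element 1/5.
Divide row 2 by 1/5; eliminate column c from the other rows.
In the new row 2, the b entry is the old entry divided by the pivot: (2/5)/(1/5) = 2.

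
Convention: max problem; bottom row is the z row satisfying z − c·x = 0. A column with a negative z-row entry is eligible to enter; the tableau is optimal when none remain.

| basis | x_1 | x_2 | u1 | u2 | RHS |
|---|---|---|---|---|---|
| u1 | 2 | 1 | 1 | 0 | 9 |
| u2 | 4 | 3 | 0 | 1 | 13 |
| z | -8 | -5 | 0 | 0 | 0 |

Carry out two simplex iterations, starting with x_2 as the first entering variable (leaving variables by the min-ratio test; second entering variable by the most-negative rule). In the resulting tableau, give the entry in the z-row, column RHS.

26

Ratio test on column x_2 — row 1: 9/1 = 9; row 2: 13/3 = 13/3. Minimum is 13/3 at row 2 (u2 leaves); pivot element 3.
Divide row 2 by 3; eliminate column x_2 from the other rows.
Second iteration: most negative z-row entry is -4/3 in column x_1, so x_1 enters.
Ratio test on column x_1 — row 1: (14/3)/(2/3) = 7; row 2: (13/3)/(4/3) = 13/4. Minimum is 13/4 at row 2 (x_2 leaves); pivot element 4/3.
Divide row 2 by 4/3; eliminate column x_1 from the other rows.
After both pivots, the entry at the z-row, column RHS is 26.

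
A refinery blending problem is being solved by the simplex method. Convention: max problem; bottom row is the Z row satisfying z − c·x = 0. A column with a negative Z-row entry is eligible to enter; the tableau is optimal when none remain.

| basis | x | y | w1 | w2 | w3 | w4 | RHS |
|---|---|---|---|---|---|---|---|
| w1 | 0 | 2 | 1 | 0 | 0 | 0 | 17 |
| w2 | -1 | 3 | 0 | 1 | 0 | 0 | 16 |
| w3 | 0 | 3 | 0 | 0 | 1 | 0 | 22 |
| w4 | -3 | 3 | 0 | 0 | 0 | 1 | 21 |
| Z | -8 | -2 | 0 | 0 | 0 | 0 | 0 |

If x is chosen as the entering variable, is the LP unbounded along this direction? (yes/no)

yes

Every constraint-row entry in column x is ≤ 0, so increasing x is unbounded.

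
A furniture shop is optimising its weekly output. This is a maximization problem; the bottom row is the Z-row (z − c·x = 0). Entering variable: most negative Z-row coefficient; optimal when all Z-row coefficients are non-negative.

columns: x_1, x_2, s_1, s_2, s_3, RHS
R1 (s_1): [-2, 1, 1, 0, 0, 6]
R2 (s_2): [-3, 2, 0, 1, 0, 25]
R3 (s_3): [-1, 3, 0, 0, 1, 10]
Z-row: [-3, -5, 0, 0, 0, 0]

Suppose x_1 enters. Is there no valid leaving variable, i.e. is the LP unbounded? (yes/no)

Every constraint-row entry in column x_1 is ≤ 0, so increasing x_1 is unbounded.

yes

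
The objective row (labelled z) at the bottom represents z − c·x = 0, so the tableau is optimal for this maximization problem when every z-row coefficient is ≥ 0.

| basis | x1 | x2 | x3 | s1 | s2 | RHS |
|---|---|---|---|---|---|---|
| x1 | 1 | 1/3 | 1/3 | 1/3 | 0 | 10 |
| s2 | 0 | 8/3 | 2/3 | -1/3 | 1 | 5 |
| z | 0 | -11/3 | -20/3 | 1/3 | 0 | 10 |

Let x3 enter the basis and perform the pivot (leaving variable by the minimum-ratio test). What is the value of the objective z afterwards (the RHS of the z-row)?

60

Ratio test on column x3 — row 1: 10/(1/3) = 30; row 2: 5/(2/3) = 15/2. Minimum is 15/2 at row 2 (s2 leaves); pivot element 2/3.
Pivot on row 2; the z-row RHS becomes 10 − (-20/3)·(15/2) = 60.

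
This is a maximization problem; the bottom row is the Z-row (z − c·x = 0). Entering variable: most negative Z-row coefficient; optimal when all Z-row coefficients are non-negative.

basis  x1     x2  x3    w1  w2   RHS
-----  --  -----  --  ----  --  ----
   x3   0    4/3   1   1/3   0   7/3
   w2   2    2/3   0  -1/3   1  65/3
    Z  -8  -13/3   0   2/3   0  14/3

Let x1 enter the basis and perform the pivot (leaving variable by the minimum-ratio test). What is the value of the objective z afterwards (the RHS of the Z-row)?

274/3

Ratio test on column x1 — row 1: entry 0 ≤ 0; row 2: (65/3)/2 = 65/6. Minimum is 65/6 at row 2 (w2 leaves); pivot element 2.
Pivot on row 2; the Z-row RHS becomes 14/3 − (-8)·(65/6) = 274/3.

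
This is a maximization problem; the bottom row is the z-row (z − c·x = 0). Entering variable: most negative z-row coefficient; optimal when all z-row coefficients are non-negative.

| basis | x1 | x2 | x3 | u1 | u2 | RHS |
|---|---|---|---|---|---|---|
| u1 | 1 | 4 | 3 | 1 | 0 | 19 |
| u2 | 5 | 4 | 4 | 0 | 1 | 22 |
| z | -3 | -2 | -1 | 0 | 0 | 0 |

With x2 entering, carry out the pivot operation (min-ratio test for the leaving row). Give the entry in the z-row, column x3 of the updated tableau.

1/2

Ratio test on column x2 — row 1: 19/4 = 19/4; row 2: 22/4 = 11/2. Minimum is 19/4 at row 1 (u1 leaves); pivot element 4.
Divide row 1 by 4; eliminate column x2 from the other rows.
z-row update in column x3: -1 − (-2)·(3/4) = 1/2.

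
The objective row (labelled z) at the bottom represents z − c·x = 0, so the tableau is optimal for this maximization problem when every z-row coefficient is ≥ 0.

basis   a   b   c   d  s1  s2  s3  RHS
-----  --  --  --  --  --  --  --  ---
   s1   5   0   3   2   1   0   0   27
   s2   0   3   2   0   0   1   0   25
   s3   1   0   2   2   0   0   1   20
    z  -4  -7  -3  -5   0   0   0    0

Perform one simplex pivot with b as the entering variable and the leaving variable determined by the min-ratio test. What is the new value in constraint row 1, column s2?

Ratio test on column b — row 1: entry 0 ≤ 0; row 2: 25/3 = 25/3; row 3: entry 0 ≤ 0. Minimum is 25/3 at row 2 (s2 leaves); pivot element 3.
Divide row 2 by 3; eliminate column b from the other rows.
Row 1 update in column s2: 0 − 0·(1/3) = 0.

0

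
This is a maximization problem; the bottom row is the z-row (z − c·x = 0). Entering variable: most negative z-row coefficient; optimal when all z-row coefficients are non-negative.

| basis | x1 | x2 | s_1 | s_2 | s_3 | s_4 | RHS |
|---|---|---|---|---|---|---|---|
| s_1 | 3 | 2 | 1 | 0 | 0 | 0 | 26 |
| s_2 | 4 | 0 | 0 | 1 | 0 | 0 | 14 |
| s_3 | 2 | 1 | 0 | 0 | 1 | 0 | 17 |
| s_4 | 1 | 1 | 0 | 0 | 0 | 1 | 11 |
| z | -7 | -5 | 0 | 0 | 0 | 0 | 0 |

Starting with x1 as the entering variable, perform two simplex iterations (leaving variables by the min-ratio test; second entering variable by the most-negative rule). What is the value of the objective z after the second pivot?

Ratio test on column x1 — row 1: 26/3 = 26/3; row 2: 14/4 = 7/2; row 3: 17/2 = 17/2; row 4: 11/1 = 11. Minimum is 7/2 at row 2 (s_2 leaves); pivot element 4.
Pivot on row 2; the z-row RHS becomes 0 − (-7)·(7/2) = 49/2.
Next entering variable (most negative z-row entry -5): x2.
Ratio test on column x2 — row 1: (31/2)/2 = 31/4; row 2: entry 0 ≤ 0; row 3: 10/1 = 10; row 4: (15/2)/1 = 15/2. Minimum is 15/2 at row 4 (s_4 leaves); pivot element 1.
After the second pivot the z-row RHS is 49/2 − (-5)·(15/2) = 62.

62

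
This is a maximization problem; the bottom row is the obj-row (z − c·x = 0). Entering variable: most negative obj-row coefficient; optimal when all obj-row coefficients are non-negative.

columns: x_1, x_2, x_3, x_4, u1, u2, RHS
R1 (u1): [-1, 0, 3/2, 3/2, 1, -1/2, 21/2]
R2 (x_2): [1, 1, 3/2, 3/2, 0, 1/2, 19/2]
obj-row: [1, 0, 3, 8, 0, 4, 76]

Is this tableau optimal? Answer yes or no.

Every obj-row coefficient is ≥ 0, so the tableau is optimal.

yes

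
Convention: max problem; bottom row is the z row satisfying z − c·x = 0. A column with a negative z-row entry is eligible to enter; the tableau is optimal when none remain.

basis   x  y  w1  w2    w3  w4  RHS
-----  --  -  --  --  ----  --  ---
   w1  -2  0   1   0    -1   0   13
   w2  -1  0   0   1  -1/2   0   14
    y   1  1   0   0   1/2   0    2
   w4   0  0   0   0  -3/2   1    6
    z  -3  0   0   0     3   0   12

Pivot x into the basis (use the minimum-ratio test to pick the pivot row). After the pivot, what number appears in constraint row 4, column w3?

-3/2

Ratio test on column x — row 1: entry -2 ≤ 0; row 2: entry -1 ≤ 0; row 3: 2/1 = 2; row 4: entry 0 ≤ 0. Minimum is 2 at row 3 (y leaves); pivot element 1.
Divide row 3 by 1; eliminate column x from the other rows.
Row 4 update in column w3: -3/2 − 0·(1/2) = -3/2.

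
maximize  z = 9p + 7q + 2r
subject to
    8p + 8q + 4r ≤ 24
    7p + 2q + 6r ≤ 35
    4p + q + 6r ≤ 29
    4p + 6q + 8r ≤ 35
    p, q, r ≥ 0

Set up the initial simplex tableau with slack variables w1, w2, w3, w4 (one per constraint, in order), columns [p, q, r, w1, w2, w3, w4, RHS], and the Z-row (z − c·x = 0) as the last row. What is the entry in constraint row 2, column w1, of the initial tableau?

Slack w1 belongs to constraint 1; its column is the unit vector e_1, so the entry in row 2 is 0.

0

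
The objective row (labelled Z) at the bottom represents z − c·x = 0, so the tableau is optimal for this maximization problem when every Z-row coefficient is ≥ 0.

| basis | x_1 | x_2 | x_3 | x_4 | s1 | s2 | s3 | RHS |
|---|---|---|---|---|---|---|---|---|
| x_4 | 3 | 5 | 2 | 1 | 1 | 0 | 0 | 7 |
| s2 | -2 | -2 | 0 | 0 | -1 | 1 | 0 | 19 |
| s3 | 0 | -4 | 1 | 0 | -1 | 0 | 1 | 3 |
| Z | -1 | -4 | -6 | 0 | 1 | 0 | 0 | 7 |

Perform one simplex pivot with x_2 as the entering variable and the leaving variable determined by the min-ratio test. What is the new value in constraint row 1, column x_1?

3/5

Ratio test on column x_2 — row 1: 7/5 = 7/5; row 2: entry -2 ≤ 0; row 3: entry -4 ≤ 0. Minimum is 7/5 at row 1 (x_4 leaves); pivot element 5.
Divide row 1 by 5; eliminate column x_2 from the other rows.
In the new row 1, the x_1 entry is the old entry divided by the pivot: 3/5 = 3/5.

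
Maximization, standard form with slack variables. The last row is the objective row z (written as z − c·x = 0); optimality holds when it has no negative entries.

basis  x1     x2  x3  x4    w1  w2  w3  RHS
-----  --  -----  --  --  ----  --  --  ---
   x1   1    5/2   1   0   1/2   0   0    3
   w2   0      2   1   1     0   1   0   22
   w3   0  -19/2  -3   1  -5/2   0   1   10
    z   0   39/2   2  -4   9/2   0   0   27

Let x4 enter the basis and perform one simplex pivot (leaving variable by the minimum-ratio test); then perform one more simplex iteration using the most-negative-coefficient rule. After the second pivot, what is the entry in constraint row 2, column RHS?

24/23

Ratio test on column x4 — row 1: entry 0 ≤ 0; row 2: 22/1 = 22; row 3: 10/1 = 10. Minimum is 10 at row 3 (w3 leaves); pivot element 1.
Divide row 3 by 1; eliminate column x4 from the other rows.
Second iteration: most negative z-row entry is -37/2 in column x2, so x2 enters.
Ratio test on column x2 — row 1: 3/(5/2) = 6/5; row 2: 12/(23/2) = 24/23; row 3: entry -19/2 ≤ 0. Minimum is 24/23 at row 2 (w2 leaves); pivot element 23/2.
Divide row 2 by 23/2; eliminate column x2 from the other rows.
After both pivots, the entry at constraint row 2, column RHS is 24/23.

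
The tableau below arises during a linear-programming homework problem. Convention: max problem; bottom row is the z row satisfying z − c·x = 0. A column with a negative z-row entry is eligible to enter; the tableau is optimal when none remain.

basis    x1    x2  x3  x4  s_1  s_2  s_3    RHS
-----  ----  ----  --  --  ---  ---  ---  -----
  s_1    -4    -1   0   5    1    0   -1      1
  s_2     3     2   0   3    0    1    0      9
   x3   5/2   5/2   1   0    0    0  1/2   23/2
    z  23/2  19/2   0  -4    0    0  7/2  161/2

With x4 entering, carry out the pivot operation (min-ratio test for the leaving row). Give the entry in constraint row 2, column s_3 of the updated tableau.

3/5

Ratio test on column x4 — row 1: 1/5 = 1/5; row 2: 9/3 = 3; row 3: entry 0 ≤ 0. Minimum is 1/5 at row 1 (s_1 leaves); pivot element 5.
Divide row 1 by 5; eliminate column x4 from the other rows.
Row 2 update in column s_3: 0 − 3·(-1/5) = 3/5.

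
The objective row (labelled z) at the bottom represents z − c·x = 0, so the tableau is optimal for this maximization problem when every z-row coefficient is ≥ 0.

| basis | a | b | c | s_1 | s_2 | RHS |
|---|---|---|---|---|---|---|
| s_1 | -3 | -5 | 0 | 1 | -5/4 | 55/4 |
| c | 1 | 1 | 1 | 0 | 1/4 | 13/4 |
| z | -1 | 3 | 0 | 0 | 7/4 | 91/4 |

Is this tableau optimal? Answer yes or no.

no

The z-row has a negative entry -1 in column a, so it is not optimal.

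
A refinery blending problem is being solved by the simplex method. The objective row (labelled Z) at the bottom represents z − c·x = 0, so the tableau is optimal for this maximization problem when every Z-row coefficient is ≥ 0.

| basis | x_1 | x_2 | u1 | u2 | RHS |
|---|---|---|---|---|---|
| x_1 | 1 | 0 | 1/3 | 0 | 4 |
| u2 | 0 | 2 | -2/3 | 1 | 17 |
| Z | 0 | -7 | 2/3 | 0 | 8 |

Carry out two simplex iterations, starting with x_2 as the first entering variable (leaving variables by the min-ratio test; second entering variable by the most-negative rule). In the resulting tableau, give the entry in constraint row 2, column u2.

Ratio test on column x_2 — row 1: entry 0 ≤ 0; row 2: 17/2 = 17/2. Minimum is 17/2 at row 2 (u2 leaves); pivot element 2.
Divide row 2 by 2; eliminate column x_2 from the other rows.
Second iteration: most negative Z-row entry is -5/3 in column u1, so u1 enters.
Ratio test on column u1 — row 1: 4/(1/3) = 12; row 2: entry -1/3 ≤ 0. Minimum is 12 at row 1 (x_1 leaves); pivot element 1/3.
Divide row 1 by 1/3; eliminate column u1 from the other rows.
After both pivots, the entry at constraint row 2, column u2 is 1/2.

1/2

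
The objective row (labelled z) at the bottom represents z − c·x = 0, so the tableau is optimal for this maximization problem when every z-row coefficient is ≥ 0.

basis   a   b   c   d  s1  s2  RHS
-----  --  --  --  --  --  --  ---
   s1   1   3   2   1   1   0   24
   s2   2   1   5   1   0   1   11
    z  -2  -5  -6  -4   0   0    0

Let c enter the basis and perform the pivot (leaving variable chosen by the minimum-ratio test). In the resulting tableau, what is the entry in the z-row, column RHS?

Ratio test on column c — row 1: 24/2 = 12; row 2: 11/5 = 11/5. Minimum is 11/5 at row 2 (s2 leaves); pivot element 5.
Divide row 2 by 5; eliminate column c from the other rows.
z-row update in column RHS: 0 − (-6)·(11/5) = 66/5.

66/5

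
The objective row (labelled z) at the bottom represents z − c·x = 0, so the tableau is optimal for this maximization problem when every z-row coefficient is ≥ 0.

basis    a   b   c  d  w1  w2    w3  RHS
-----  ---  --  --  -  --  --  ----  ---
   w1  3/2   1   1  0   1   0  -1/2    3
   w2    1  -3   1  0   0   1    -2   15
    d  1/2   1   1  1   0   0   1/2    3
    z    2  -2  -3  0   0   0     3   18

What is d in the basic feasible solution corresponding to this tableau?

d is basic (row 3); its value is the RHS of that row, 3.

3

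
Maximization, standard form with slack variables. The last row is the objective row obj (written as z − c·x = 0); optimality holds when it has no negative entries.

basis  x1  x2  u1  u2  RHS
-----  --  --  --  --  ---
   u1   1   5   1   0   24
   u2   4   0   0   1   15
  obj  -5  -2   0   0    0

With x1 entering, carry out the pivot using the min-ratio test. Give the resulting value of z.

Ratio test on column x1 — row 1: 24/1 = 24; row 2: 15/4 = 15/4. Minimum is 15/4 at row 2 (u2 leaves); pivot element 4.
Pivot on row 2; the obj-row RHS becomes 0 − (-5)·(15/4) = 75/4.

75/4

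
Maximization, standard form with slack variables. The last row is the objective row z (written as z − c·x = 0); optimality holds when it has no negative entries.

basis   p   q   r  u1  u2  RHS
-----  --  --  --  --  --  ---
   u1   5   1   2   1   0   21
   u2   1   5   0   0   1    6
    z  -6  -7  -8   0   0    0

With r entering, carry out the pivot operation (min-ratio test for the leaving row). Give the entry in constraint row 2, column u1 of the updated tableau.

0

Ratio test on column r — row 1: 21/2 = 21/2; row 2: entry 0 ≤ 0. Minimum is 21/2 at row 1 (u1 leaves); pivot element 2.
Divide row 1 by 2; eliminate column r from the other rows.
Row 2 update in column u1: 0 − 0·(1/2) = 0.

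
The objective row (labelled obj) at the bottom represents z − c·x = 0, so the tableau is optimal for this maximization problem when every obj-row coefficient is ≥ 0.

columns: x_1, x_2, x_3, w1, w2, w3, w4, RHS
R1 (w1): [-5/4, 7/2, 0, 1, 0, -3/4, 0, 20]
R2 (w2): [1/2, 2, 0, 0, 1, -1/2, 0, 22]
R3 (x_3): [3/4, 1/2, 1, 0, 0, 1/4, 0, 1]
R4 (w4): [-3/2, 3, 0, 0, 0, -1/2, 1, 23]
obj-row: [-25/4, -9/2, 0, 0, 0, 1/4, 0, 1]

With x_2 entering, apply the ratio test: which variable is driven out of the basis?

x_3

Column x_2 entries and ratios — w1: 20/(7/2) = 40/7; w2: 22/2 = 11; x_3: 1/(1/2) = 2; w4: 23/3 = 23/3.
Smallest ratio is 2 in the row of x_3, so x_3 leaves.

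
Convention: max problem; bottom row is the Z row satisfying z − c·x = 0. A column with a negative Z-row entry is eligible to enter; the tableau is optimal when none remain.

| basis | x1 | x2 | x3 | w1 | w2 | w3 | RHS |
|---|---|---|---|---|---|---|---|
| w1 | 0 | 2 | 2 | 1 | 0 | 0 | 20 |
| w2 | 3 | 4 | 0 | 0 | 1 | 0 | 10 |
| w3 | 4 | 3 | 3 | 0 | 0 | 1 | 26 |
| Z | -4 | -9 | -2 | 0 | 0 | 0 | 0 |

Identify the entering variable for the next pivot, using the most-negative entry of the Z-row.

x2

Negative Z-row entries: x1: -4, x2: -9, x3: -2.
The most negative is -9 in column x2, so x2 enters.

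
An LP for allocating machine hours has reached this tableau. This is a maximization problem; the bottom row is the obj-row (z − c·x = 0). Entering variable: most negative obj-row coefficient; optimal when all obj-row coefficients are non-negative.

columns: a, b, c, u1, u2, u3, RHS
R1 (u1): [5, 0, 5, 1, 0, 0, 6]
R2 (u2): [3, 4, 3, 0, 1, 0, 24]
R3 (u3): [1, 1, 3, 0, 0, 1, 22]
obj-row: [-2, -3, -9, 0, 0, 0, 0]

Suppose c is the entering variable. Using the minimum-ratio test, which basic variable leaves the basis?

u1

Column c entries and ratios — u1: 6/5 = 6/5; u2: 24/3 = 8; u3: 22/3 = 22/3.
Smallest ratio is 6/5 in the row of u1, so u1 leaves.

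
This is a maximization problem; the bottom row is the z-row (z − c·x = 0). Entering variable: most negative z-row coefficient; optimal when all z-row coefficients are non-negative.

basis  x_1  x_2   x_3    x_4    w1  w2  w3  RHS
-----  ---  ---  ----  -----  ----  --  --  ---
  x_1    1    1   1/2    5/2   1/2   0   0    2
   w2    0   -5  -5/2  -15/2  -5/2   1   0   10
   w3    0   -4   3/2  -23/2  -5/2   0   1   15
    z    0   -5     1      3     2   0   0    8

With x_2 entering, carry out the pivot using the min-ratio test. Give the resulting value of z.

Ratio test on column x_2 — row 1: 2/1 = 2; row 2: entry -5 ≤ 0; row 3: entry -4 ≤ 0. Minimum is 2 at row 1 (x_1 leaves); pivot element 1.
Pivot on row 1; the z-row RHS becomes 8 − (-5)·2 = 18.

18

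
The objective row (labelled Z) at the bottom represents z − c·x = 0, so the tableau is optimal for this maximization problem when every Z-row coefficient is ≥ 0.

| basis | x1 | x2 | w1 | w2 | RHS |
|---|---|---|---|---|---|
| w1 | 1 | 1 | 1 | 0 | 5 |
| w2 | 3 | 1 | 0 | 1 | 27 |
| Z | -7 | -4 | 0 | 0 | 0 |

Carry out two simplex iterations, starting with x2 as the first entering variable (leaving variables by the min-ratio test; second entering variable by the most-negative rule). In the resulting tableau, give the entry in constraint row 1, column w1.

Ratio test on column x2 — row 1: 5/1 = 5; row 2: 27/1 = 27. Minimum is 5 at row 1 (w1 leaves); pivot element 1.
Divide row 1 by 1; eliminate column x2 from the other rows.
Second iteration: most negative Z-row entry is -3 in column x1, so x1 enters.
Ratio test on column x1 — row 1: 5/1 = 5; row 2: 22/2 = 11. Minimum is 5 at row 1 (x2 leaves); pivot element 1.
Divide row 1 by 1; eliminate column x1 from the other rows.
After both pivots, the entry at constraint row 1, column w1 is 1.

1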